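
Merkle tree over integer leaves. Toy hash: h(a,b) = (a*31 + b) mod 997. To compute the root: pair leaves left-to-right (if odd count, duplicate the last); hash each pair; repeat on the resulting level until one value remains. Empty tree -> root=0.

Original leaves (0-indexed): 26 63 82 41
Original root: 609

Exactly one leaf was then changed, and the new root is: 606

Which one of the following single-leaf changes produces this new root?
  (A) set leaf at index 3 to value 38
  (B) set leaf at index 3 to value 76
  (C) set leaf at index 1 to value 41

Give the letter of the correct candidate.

Original leaves: [26, 63, 82, 41]
Target new root: 606
Try each candidate change and compute the resulting root:
Candidate A: set leaf[3] = 38 -> leaves = [26, 63, 82, 38]
  L0: [26, 63, 82, 38]
  L1: h(26,63)=(26*31+63)%997=869 h(82,38)=(82*31+38)%997=586 -> [869, 586]
  L2: h(869,586)=(869*31+586)%997=606 -> [606]
  root = 606 == target 606  ** MATCH **
Candidate B: set leaf[3] = 76 -> leaves = [26, 63, 82, 76]
  L0: [26, 63, 82, 76]
  L1: h(26,63)=(26*31+63)%997=869 h(82,76)=(82*31+76)%997=624 -> [869, 624]
  L2: h(869,624)=(869*31+624)%997=644 -> [644]
  root = 644 != target 606
Candidate C: set leaf[1] = 41 -> leaves = [26, 41, 82, 41]
  L0: [26, 41, 82, 41]
  L1: h(26,41)=(26*31+41)%997=847 h(82,41)=(82*31+41)%997=589 -> [847, 589]
  L2: h(847,589)=(847*31+589)%997=924 -> [924]
  root = 924 != target 606
Candidate A produces the target root.

Answer: A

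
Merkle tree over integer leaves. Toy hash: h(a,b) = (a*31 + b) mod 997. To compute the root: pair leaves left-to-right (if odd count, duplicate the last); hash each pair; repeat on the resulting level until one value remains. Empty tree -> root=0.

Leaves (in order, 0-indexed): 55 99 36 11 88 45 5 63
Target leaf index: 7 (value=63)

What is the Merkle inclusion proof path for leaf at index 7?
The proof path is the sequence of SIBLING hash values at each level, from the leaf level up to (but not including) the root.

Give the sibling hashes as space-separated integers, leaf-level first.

Answer: 5 779 222

Derivation:
L0 (leaves): [55, 99, 36, 11, 88, 45, 5, 63], target index=7
L1: h(55,99)=(55*31+99)%997=807 [pair 0] h(36,11)=(36*31+11)%997=130 [pair 1] h(88,45)=(88*31+45)%997=779 [pair 2] h(5,63)=(5*31+63)%997=218 [pair 3] -> [807, 130, 779, 218]
  Sibling for proof at L0: 5
L2: h(807,130)=(807*31+130)%997=222 [pair 0] h(779,218)=(779*31+218)%997=439 [pair 1] -> [222, 439]
  Sibling for proof at L1: 779
L3: h(222,439)=(222*31+439)%997=342 [pair 0] -> [342]
  Sibling for proof at L2: 222
Root: 342
Proof path (sibling hashes from leaf to root): [5, 779, 222]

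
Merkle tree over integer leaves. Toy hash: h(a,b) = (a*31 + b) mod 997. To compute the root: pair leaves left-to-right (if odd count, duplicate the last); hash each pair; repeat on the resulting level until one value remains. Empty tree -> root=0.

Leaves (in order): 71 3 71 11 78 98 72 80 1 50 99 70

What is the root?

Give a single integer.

L0: [71, 3, 71, 11, 78, 98, 72, 80, 1, 50, 99, 70]
L1: h(71,3)=(71*31+3)%997=210 h(71,11)=(71*31+11)%997=218 h(78,98)=(78*31+98)%997=522 h(72,80)=(72*31+80)%997=318 h(1,50)=(1*31+50)%997=81 h(99,70)=(99*31+70)%997=148 -> [210, 218, 522, 318, 81, 148]
L2: h(210,218)=(210*31+218)%997=746 h(522,318)=(522*31+318)%997=548 h(81,148)=(81*31+148)%997=665 -> [746, 548, 665]
L3: h(746,548)=(746*31+548)%997=743 h(665,665)=(665*31+665)%997=343 -> [743, 343]
L4: h(743,343)=(743*31+343)%997=445 -> [445]

Answer: 445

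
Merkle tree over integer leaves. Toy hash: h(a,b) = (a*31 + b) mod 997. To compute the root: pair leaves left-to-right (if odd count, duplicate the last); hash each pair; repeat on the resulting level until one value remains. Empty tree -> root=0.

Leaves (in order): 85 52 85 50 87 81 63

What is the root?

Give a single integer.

Answer: 859

Derivation:
L0: [85, 52, 85, 50, 87, 81, 63]
L1: h(85,52)=(85*31+52)%997=693 h(85,50)=(85*31+50)%997=691 h(87,81)=(87*31+81)%997=784 h(63,63)=(63*31+63)%997=22 -> [693, 691, 784, 22]
L2: h(693,691)=(693*31+691)%997=240 h(784,22)=(784*31+22)%997=398 -> [240, 398]
L3: h(240,398)=(240*31+398)%997=859 -> [859]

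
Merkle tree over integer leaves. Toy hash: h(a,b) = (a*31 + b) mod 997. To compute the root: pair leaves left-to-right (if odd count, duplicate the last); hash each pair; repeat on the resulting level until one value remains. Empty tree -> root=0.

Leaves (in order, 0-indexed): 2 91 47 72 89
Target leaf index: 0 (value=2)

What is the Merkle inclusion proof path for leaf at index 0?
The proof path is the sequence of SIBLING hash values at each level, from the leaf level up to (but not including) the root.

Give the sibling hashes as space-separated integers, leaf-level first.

Answer: 91 532 409

Derivation:
L0 (leaves): [2, 91, 47, 72, 89], target index=0
L1: h(2,91)=(2*31+91)%997=153 [pair 0] h(47,72)=(47*31+72)%997=532 [pair 1] h(89,89)=(89*31+89)%997=854 [pair 2] -> [153, 532, 854]
  Sibling for proof at L0: 91
L2: h(153,532)=(153*31+532)%997=290 [pair 0] h(854,854)=(854*31+854)%997=409 [pair 1] -> [290, 409]
  Sibling for proof at L1: 532
L3: h(290,409)=(290*31+409)%997=426 [pair 0] -> [426]
  Sibling for proof at L2: 409
Root: 426
Proof path (sibling hashes from leaf to root): [91, 532, 409]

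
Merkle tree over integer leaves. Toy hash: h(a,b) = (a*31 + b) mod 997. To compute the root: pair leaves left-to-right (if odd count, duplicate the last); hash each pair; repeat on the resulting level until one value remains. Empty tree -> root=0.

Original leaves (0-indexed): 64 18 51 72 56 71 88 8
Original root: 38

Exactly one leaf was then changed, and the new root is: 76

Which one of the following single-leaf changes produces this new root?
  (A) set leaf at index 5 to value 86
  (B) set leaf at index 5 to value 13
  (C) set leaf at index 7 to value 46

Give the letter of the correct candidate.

Answer: C

Derivation:
Original leaves: [64, 18, 51, 72, 56, 71, 88, 8]
Target new root: 76
Try each candidate change and compute the resulting root:
Candidate A: set leaf[5] = 86 -> leaves = [64, 18, 51, 72, 56, 86, 88, 8]
  L0: [64, 18, 51, 72, 56, 86, 88, 8]
  L1: h(64,18)=(64*31+18)%997=8 h(51,72)=(51*31+72)%997=656 h(56,86)=(56*31+86)%997=825 h(88,8)=(88*31+8)%997=742 -> [8, 656, 825, 742]
  L2: h(8,656)=(8*31+656)%997=904 h(825,742)=(825*31+742)%997=395 -> [904, 395]
  L3: h(904,395)=(904*31+395)%997=503 -> [503]
  root = 503 != target 76
Candidate B: set leaf[5] = 13 -> leaves = [64, 18, 51, 72, 56, 13, 88, 8]
  L0: [64, 18, 51, 72, 56, 13, 88, 8]
  L1: h(64,18)=(64*31+18)%997=8 h(51,72)=(51*31+72)%997=656 h(56,13)=(56*31+13)%997=752 h(88,8)=(88*31+8)%997=742 -> [8, 656, 752, 742]
  L2: h(8,656)=(8*31+656)%997=904 h(752,742)=(752*31+742)%997=126 -> [904, 126]
  L3: h(904,126)=(904*31+126)%997=234 -> [234]
  root = 234 != target 76
Candidate C: set leaf[7] = 46 -> leaves = [64, 18, 51, 72, 56, 71, 88, 46]
  L0: [64, 18, 51, 72, 56, 71, 88, 46]
  L1: h(64,18)=(64*31+18)%997=8 h(51,72)=(51*31+72)%997=656 h(56,71)=(56*31+71)%997=810 h(88,46)=(88*31+46)%997=780 -> [8, 656, 810, 780]
  L2: h(8,656)=(8*31+656)%997=904 h(810,780)=(810*31+780)%997=965 -> [904, 965]
  L3: h(904,965)=(904*31+965)%997=76 -> [76]
  root = 76 == target 76  ** MATCH **
Candidate C produces the target root.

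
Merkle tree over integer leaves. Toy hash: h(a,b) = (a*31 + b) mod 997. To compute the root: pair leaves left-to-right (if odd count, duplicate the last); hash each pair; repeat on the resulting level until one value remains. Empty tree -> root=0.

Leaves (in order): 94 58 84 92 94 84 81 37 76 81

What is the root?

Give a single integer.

L0: [94, 58, 84, 92, 94, 84, 81, 37, 76, 81]
L1: h(94,58)=(94*31+58)%997=978 h(84,92)=(84*31+92)%997=702 h(94,84)=(94*31+84)%997=7 h(81,37)=(81*31+37)%997=554 h(76,81)=(76*31+81)%997=443 -> [978, 702, 7, 554, 443]
L2: h(978,702)=(978*31+702)%997=113 h(7,554)=(7*31+554)%997=771 h(443,443)=(443*31+443)%997=218 -> [113, 771, 218]
L3: h(113,771)=(113*31+771)%997=286 h(218,218)=(218*31+218)%997=994 -> [286, 994]
L4: h(286,994)=(286*31+994)%997=887 -> [887]

Answer: 887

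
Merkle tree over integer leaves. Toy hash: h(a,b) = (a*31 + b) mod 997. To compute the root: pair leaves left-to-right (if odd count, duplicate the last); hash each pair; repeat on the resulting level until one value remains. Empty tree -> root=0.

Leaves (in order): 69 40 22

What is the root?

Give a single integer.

L0: [69, 40, 22]
L1: h(69,40)=(69*31+40)%997=185 h(22,22)=(22*31+22)%997=704 -> [185, 704]
L2: h(185,704)=(185*31+704)%997=457 -> [457]

Answer: 457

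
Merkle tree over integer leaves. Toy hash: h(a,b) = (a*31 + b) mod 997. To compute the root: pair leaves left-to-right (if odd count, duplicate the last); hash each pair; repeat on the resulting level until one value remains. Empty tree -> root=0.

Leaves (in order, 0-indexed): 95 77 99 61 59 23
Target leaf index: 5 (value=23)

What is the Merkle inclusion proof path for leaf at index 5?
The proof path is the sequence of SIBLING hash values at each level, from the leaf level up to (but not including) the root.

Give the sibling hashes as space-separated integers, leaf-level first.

L0 (leaves): [95, 77, 99, 61, 59, 23], target index=5
L1: h(95,77)=(95*31+77)%997=31 [pair 0] h(99,61)=(99*31+61)%997=139 [pair 1] h(59,23)=(59*31+23)%997=855 [pair 2] -> [31, 139, 855]
  Sibling for proof at L0: 59
L2: h(31,139)=(31*31+139)%997=103 [pair 0] h(855,855)=(855*31+855)%997=441 [pair 1] -> [103, 441]
  Sibling for proof at L1: 855
L3: h(103,441)=(103*31+441)%997=643 [pair 0] -> [643]
  Sibling for proof at L2: 103
Root: 643
Proof path (sibling hashes from leaf to root): [59, 855, 103]

Answer: 59 855 103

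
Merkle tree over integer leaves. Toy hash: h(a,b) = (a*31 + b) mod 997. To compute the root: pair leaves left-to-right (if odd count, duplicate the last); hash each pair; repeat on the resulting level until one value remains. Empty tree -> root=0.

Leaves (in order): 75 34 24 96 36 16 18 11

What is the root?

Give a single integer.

Answer: 705

Derivation:
L0: [75, 34, 24, 96, 36, 16, 18, 11]
L1: h(75,34)=(75*31+34)%997=365 h(24,96)=(24*31+96)%997=840 h(36,16)=(36*31+16)%997=135 h(18,11)=(18*31+11)%997=569 -> [365, 840, 135, 569]
L2: h(365,840)=(365*31+840)%997=191 h(135,569)=(135*31+569)%997=766 -> [191, 766]
L3: h(191,766)=(191*31+766)%997=705 -> [705]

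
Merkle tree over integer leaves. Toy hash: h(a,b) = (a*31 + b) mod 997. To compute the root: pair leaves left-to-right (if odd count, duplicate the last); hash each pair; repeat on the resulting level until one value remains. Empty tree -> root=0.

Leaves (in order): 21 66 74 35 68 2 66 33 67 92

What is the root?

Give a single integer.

Answer: 516

Derivation:
L0: [21, 66, 74, 35, 68, 2, 66, 33, 67, 92]
L1: h(21,66)=(21*31+66)%997=717 h(74,35)=(74*31+35)%997=335 h(68,2)=(68*31+2)%997=116 h(66,33)=(66*31+33)%997=85 h(67,92)=(67*31+92)%997=175 -> [717, 335, 116, 85, 175]
L2: h(717,335)=(717*31+335)%997=628 h(116,85)=(116*31+85)%997=690 h(175,175)=(175*31+175)%997=615 -> [628, 690, 615]
L3: h(628,690)=(628*31+690)%997=218 h(615,615)=(615*31+615)%997=737 -> [218, 737]
L4: h(218,737)=(218*31+737)%997=516 -> [516]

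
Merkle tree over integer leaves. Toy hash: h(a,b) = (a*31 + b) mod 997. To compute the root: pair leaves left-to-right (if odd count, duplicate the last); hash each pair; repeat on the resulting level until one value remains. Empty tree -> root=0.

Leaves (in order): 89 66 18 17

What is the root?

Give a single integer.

L0: [89, 66, 18, 17]
L1: h(89,66)=(89*31+66)%997=831 h(18,17)=(18*31+17)%997=575 -> [831, 575]
L2: h(831,575)=(831*31+575)%997=414 -> [414]

Answer: 414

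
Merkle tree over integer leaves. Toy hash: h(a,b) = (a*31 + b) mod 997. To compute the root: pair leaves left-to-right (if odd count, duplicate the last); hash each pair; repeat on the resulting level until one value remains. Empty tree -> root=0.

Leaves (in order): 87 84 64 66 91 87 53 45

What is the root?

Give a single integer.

L0: [87, 84, 64, 66, 91, 87, 53, 45]
L1: h(87,84)=(87*31+84)%997=787 h(64,66)=(64*31+66)%997=56 h(91,87)=(91*31+87)%997=914 h(53,45)=(53*31+45)%997=691 -> [787, 56, 914, 691]
L2: h(787,56)=(787*31+56)%997=525 h(914,691)=(914*31+691)%997=112 -> [525, 112]
L3: h(525,112)=(525*31+112)%997=435 -> [435]

Answer: 435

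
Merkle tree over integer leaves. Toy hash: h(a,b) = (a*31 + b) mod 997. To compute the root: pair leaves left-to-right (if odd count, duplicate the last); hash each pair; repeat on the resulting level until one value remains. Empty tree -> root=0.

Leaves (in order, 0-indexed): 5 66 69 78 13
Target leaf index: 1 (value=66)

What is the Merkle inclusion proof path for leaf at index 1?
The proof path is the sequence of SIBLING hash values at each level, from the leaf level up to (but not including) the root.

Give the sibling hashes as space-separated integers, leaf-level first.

Answer: 5 223 351

Derivation:
L0 (leaves): [5, 66, 69, 78, 13], target index=1
L1: h(5,66)=(5*31+66)%997=221 [pair 0] h(69,78)=(69*31+78)%997=223 [pair 1] h(13,13)=(13*31+13)%997=416 [pair 2] -> [221, 223, 416]
  Sibling for proof at L0: 5
L2: h(221,223)=(221*31+223)%997=95 [pair 0] h(416,416)=(416*31+416)%997=351 [pair 1] -> [95, 351]
  Sibling for proof at L1: 223
L3: h(95,351)=(95*31+351)%997=305 [pair 0] -> [305]
  Sibling for proof at L2: 351
Root: 305
Proof path (sibling hashes from leaf to root): [5, 223, 351]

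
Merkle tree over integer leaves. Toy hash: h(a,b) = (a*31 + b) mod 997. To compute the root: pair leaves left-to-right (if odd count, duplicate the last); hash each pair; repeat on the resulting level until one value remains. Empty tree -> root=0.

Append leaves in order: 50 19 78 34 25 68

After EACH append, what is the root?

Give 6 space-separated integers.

Answer: 50 572 288 244 263 642

Derivation:
After append 50 (leaves=[50]):
  L0: [50]
  root=50
After append 19 (leaves=[50, 19]):
  L0: [50, 19]
  L1: h(50,19)=(50*31+19)%997=572 -> [572]
  root=572
After append 78 (leaves=[50, 19, 78]):
  L0: [50, 19, 78]
  L1: h(50,19)=(50*31+19)%997=572 h(78,78)=(78*31+78)%997=502 -> [572, 502]
  L2: h(572,502)=(572*31+502)%997=288 -> [288]
  root=288
After append 34 (leaves=[50, 19, 78, 34]):
  L0: [50, 19, 78, 34]
  L1: h(50,19)=(50*31+19)%997=572 h(78,34)=(78*31+34)%997=458 -> [572, 458]
  L2: h(572,458)=(572*31+458)%997=244 -> [244]
  root=244
After append 25 (leaves=[50, 19, 78, 34, 25]):
  L0: [50, 19, 78, 34, 25]
  L1: h(50,19)=(50*31+19)%997=572 h(78,34)=(78*31+34)%997=458 h(25,25)=(25*31+25)%997=800 -> [572, 458, 800]
  L2: h(572,458)=(572*31+458)%997=244 h(800,800)=(800*31+800)%997=675 -> [244, 675]
  L3: h(244,675)=(244*31+675)%997=263 -> [263]
  root=263
After append 68 (leaves=[50, 19, 78, 34, 25, 68]):
  L0: [50, 19, 78, 34, 25, 68]
  L1: h(50,19)=(50*31+19)%997=572 h(78,34)=(78*31+34)%997=458 h(25,68)=(25*31+68)%997=843 -> [572, 458, 843]
  L2: h(572,458)=(572*31+458)%997=244 h(843,843)=(843*31+843)%997=57 -> [244, 57]
  L3: h(244,57)=(244*31+57)%997=642 -> [642]
  root=642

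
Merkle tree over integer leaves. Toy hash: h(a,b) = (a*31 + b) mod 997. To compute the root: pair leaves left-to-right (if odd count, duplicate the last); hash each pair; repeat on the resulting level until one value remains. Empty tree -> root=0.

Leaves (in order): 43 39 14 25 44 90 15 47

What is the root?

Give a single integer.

Answer: 453

Derivation:
L0: [43, 39, 14, 25, 44, 90, 15, 47]
L1: h(43,39)=(43*31+39)%997=375 h(14,25)=(14*31+25)%997=459 h(44,90)=(44*31+90)%997=457 h(15,47)=(15*31+47)%997=512 -> [375, 459, 457, 512]
L2: h(375,459)=(375*31+459)%997=120 h(457,512)=(457*31+512)%997=721 -> [120, 721]
L3: h(120,721)=(120*31+721)%997=453 -> [453]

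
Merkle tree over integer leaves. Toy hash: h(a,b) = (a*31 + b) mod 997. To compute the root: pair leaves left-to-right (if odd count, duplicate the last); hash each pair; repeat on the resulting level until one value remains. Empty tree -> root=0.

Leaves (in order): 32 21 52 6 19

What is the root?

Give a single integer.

Answer: 245

Derivation:
L0: [32, 21, 52, 6, 19]
L1: h(32,21)=(32*31+21)%997=16 h(52,6)=(52*31+6)%997=621 h(19,19)=(19*31+19)%997=608 -> [16, 621, 608]
L2: h(16,621)=(16*31+621)%997=120 h(608,608)=(608*31+608)%997=513 -> [120, 513]
L3: h(120,513)=(120*31+513)%997=245 -> [245]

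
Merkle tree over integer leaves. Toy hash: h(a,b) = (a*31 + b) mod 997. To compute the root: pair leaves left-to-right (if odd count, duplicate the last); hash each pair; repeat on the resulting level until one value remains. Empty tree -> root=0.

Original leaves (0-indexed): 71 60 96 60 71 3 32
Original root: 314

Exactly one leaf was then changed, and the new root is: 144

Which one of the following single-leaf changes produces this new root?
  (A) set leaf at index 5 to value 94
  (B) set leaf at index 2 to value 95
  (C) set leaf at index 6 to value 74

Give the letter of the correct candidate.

Answer: A

Derivation:
Original leaves: [71, 60, 96, 60, 71, 3, 32]
Target new root: 144
Try each candidate change and compute the resulting root:
Candidate A: set leaf[5] = 94 -> leaves = [71, 60, 96, 60, 71, 94, 32]
  L0: [71, 60, 96, 60, 71, 94, 32]
  L1: h(71,60)=(71*31+60)%997=267 h(96,60)=(96*31+60)%997=45 h(71,94)=(71*31+94)%997=301 h(32,32)=(32*31+32)%997=27 -> [267, 45, 301, 27]
  L2: h(267,45)=(267*31+45)%997=346 h(301,27)=(301*31+27)%997=385 -> [346, 385]
  L3: h(346,385)=(346*31+385)%997=144 -> [144]
  root = 144 == target 144  ** MATCH **
Candidate B: set leaf[2] = 95 -> leaves = [71, 60, 95, 60, 71, 3, 32]
  L0: [71, 60, 95, 60, 71, 3, 32]
  L1: h(71,60)=(71*31+60)%997=267 h(95,60)=(95*31+60)%997=14 h(71,3)=(71*31+3)%997=210 h(32,32)=(32*31+32)%997=27 -> [267, 14, 210, 27]
  L2: h(267,14)=(267*31+14)%997=315 h(210,27)=(210*31+27)%997=555 -> [315, 555]
  L3: h(315,555)=(315*31+555)%997=350 -> [350]
  root = 350 != target 144
Candidate C: set leaf[6] = 74 -> leaves = [71, 60, 96, 60, 71, 3, 74]
  L0: [71, 60, 96, 60, 71, 3, 74]
  L1: h(71,60)=(71*31+60)%997=267 h(96,60)=(96*31+60)%997=45 h(71,3)=(71*31+3)%997=210 h(74,74)=(74*31+74)%997=374 -> [267, 45, 210, 374]
  L2: h(267,45)=(267*31+45)%997=346 h(210,374)=(210*31+374)%997=902 -> [346, 902]
  L3: h(346,902)=(346*31+902)%997=661 -> [661]
  root = 661 != target 144
Candidate A produces the target root.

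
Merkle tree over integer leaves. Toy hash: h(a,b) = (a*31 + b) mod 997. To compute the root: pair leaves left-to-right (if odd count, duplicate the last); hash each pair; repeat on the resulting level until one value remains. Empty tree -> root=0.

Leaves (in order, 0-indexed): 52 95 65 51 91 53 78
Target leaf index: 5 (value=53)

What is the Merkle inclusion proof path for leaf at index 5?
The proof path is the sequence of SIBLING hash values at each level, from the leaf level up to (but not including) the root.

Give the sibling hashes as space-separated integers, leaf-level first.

L0 (leaves): [52, 95, 65, 51, 91, 53, 78], target index=5
L1: h(52,95)=(52*31+95)%997=710 [pair 0] h(65,51)=(65*31+51)%997=72 [pair 1] h(91,53)=(91*31+53)%997=880 [pair 2] h(78,78)=(78*31+78)%997=502 [pair 3] -> [710, 72, 880, 502]
  Sibling for proof at L0: 91
L2: h(710,72)=(710*31+72)%997=148 [pair 0] h(880,502)=(880*31+502)%997=863 [pair 1] -> [148, 863]
  Sibling for proof at L1: 502
L3: h(148,863)=(148*31+863)%997=466 [pair 0] -> [466]
  Sibling for proof at L2: 148
Root: 466
Proof path (sibling hashes from leaf to root): [91, 502, 148]

Answer: 91 502 148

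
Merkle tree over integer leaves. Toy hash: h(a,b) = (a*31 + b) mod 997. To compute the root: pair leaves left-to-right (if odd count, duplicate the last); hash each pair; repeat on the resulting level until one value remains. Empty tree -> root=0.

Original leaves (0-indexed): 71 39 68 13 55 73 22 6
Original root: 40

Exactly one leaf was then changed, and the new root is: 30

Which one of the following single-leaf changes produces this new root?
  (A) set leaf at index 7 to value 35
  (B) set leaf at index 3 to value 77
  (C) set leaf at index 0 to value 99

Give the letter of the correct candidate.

Original leaves: [71, 39, 68, 13, 55, 73, 22, 6]
Target new root: 30
Try each candidate change and compute the resulting root:
Candidate A: set leaf[7] = 35 -> leaves = [71, 39, 68, 13, 55, 73, 22, 35]
  L0: [71, 39, 68, 13, 55, 73, 22, 35]
  L1: h(71,39)=(71*31+39)%997=246 h(68,13)=(68*31+13)%997=127 h(55,73)=(55*31+73)%997=781 h(22,35)=(22*31+35)%997=717 -> [246, 127, 781, 717]
  L2: h(246,127)=(246*31+127)%997=774 h(781,717)=(781*31+717)%997=3 -> [774, 3]
  L3: h(774,3)=(774*31+3)%997=69 -> [69]
  root = 69 != target 30
Candidate B: set leaf[3] = 77 -> leaves = [71, 39, 68, 77, 55, 73, 22, 6]
  L0: [71, 39, 68, 77, 55, 73, 22, 6]
  L1: h(71,39)=(71*31+39)%997=246 h(68,77)=(68*31+77)%997=191 h(55,73)=(55*31+73)%997=781 h(22,6)=(22*31+6)%997=688 -> [246, 191, 781, 688]
  L2: h(246,191)=(246*31+191)%997=838 h(781,688)=(781*31+688)%997=971 -> [838, 971]
  L3: h(838,971)=(838*31+971)%997=30 -> [30]
  root = 30 == target 30  ** MATCH **
Candidate C: set leaf[0] = 99 -> leaves = [99, 39, 68, 13, 55, 73, 22, 6]
  L0: [99, 39, 68, 13, 55, 73, 22, 6]
  L1: h(99,39)=(99*31+39)%997=117 h(68,13)=(68*31+13)%997=127 h(55,73)=(55*31+73)%997=781 h(22,6)=(22*31+6)%997=688 -> [117, 127, 781, 688]
  L2: h(117,127)=(117*31+127)%997=763 h(781,688)=(781*31+688)%997=971 -> [763, 971]
  L3: h(763,971)=(763*31+971)%997=696 -> [696]
  root = 696 != target 30
Candidate B produces the target root.

Answer: B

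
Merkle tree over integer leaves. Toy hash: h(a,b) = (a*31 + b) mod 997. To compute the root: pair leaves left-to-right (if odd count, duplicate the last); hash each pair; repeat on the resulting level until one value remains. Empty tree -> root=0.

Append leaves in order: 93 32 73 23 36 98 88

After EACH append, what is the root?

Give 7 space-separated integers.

Answer: 93 921 977 927 796 786 394

Derivation:
After append 93 (leaves=[93]):
  L0: [93]
  root=93
After append 32 (leaves=[93, 32]):
  L0: [93, 32]
  L1: h(93,32)=(93*31+32)%997=921 -> [921]
  root=921
After append 73 (leaves=[93, 32, 73]):
  L0: [93, 32, 73]
  L1: h(93,32)=(93*31+32)%997=921 h(73,73)=(73*31+73)%997=342 -> [921, 342]
  L2: h(921,342)=(921*31+342)%997=977 -> [977]
  root=977
After append 23 (leaves=[93, 32, 73, 23]):
  L0: [93, 32, 73, 23]
  L1: h(93,32)=(93*31+32)%997=921 h(73,23)=(73*31+23)%997=292 -> [921, 292]
  L2: h(921,292)=(921*31+292)%997=927 -> [927]
  root=927
After append 36 (leaves=[93, 32, 73, 23, 36]):
  L0: [93, 32, 73, 23, 36]
  L1: h(93,32)=(93*31+32)%997=921 h(73,23)=(73*31+23)%997=292 h(36,36)=(36*31+36)%997=155 -> [921, 292, 155]
  L2: h(921,292)=(921*31+292)%997=927 h(155,155)=(155*31+155)%997=972 -> [927, 972]
  L3: h(927,972)=(927*31+972)%997=796 -> [796]
  root=796
After append 98 (leaves=[93, 32, 73, 23, 36, 98]):
  L0: [93, 32, 73, 23, 36, 98]
  L1: h(93,32)=(93*31+32)%997=921 h(73,23)=(73*31+23)%997=292 h(36,98)=(36*31+98)%997=217 -> [921, 292, 217]
  L2: h(921,292)=(921*31+292)%997=927 h(217,217)=(217*31+217)%997=962 -> [927, 962]
  L3: h(927,962)=(927*31+962)%997=786 -> [786]
  root=786
After append 88 (leaves=[93, 32, 73, 23, 36, 98, 88]):
  L0: [93, 32, 73, 23, 36, 98, 88]
  L1: h(93,32)=(93*31+32)%997=921 h(73,23)=(73*31+23)%997=292 h(36,98)=(36*31+98)%997=217 h(88,88)=(88*31+88)%997=822 -> [921, 292, 217, 822]
  L2: h(921,292)=(921*31+292)%997=927 h(217,822)=(217*31+822)%997=570 -> [927, 570]
  L3: h(927,570)=(927*31+570)%997=394 -> [394]
  root=394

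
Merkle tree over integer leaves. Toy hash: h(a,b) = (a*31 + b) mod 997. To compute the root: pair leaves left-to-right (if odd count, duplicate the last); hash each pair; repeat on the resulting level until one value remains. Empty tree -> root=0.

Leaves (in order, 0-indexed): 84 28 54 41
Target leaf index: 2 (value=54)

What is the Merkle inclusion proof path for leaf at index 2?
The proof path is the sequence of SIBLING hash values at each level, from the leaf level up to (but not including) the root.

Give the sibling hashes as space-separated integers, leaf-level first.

Answer: 41 638

Derivation:
L0 (leaves): [84, 28, 54, 41], target index=2
L1: h(84,28)=(84*31+28)%997=638 [pair 0] h(54,41)=(54*31+41)%997=718 [pair 1] -> [638, 718]
  Sibling for proof at L0: 41
L2: h(638,718)=(638*31+718)%997=556 [pair 0] -> [556]
  Sibling for proof at L1: 638
Root: 556
Proof path (sibling hashes from leaf to root): [41, 638]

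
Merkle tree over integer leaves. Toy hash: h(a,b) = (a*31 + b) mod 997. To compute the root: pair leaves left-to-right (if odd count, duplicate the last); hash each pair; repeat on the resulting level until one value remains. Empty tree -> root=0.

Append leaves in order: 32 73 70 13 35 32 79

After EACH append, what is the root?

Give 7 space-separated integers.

After append 32 (leaves=[32]):
  L0: [32]
  root=32
After append 73 (leaves=[32, 73]):
  L0: [32, 73]
  L1: h(32,73)=(32*31+73)%997=68 -> [68]
  root=68
After append 70 (leaves=[32, 73, 70]):
  L0: [32, 73, 70]
  L1: h(32,73)=(32*31+73)%997=68 h(70,70)=(70*31+70)%997=246 -> [68, 246]
  L2: h(68,246)=(68*31+246)%997=360 -> [360]
  root=360
After append 13 (leaves=[32, 73, 70, 13]):
  L0: [32, 73, 70, 13]
  L1: h(32,73)=(32*31+73)%997=68 h(70,13)=(70*31+13)%997=189 -> [68, 189]
  L2: h(68,189)=(68*31+189)%997=303 -> [303]
  root=303
After append 35 (leaves=[32, 73, 70, 13, 35]):
  L0: [32, 73, 70, 13, 35]
  L1: h(32,73)=(32*31+73)%997=68 h(70,13)=(70*31+13)%997=189 h(35,35)=(35*31+35)%997=123 -> [68, 189, 123]
  L2: h(68,189)=(68*31+189)%997=303 h(123,123)=(123*31+123)%997=945 -> [303, 945]
  L3: h(303,945)=(303*31+945)%997=368 -> [368]
  root=368
After append 32 (leaves=[32, 73, 70, 13, 35, 32]):
  L0: [32, 73, 70, 13, 35, 32]
  L1: h(32,73)=(32*31+73)%997=68 h(70,13)=(70*31+13)%997=189 h(35,32)=(35*31+32)%997=120 -> [68, 189, 120]
  L2: h(68,189)=(68*31+189)%997=303 h(120,120)=(120*31+120)%997=849 -> [303, 849]
  L3: h(303,849)=(303*31+849)%997=272 -> [272]
  root=272
After append 79 (leaves=[32, 73, 70, 13, 35, 32, 79]):
  L0: [32, 73, 70, 13, 35, 32, 79]
  L1: h(32,73)=(32*31+73)%997=68 h(70,13)=(70*31+13)%997=189 h(35,32)=(35*31+32)%997=120 h(79,79)=(79*31+79)%997=534 -> [68, 189, 120, 534]
  L2: h(68,189)=(68*31+189)%997=303 h(120,534)=(120*31+534)%997=266 -> [303, 266]
  L3: h(303,266)=(303*31+266)%997=686 -> [686]
  root=686

Answer: 32 68 360 303 368 272 686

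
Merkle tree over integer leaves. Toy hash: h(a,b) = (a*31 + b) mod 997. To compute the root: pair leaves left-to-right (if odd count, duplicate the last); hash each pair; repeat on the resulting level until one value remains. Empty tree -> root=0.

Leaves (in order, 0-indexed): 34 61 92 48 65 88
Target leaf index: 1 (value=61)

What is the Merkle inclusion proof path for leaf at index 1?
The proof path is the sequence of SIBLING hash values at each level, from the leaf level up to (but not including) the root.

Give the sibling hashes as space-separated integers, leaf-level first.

Answer: 34 906 497

Derivation:
L0 (leaves): [34, 61, 92, 48, 65, 88], target index=1
L1: h(34,61)=(34*31+61)%997=118 [pair 0] h(92,48)=(92*31+48)%997=906 [pair 1] h(65,88)=(65*31+88)%997=109 [pair 2] -> [118, 906, 109]
  Sibling for proof at L0: 34
L2: h(118,906)=(118*31+906)%997=576 [pair 0] h(109,109)=(109*31+109)%997=497 [pair 1] -> [576, 497]
  Sibling for proof at L1: 906
L3: h(576,497)=(576*31+497)%997=407 [pair 0] -> [407]
  Sibling for proof at L2: 497
Root: 407
Proof path (sibling hashes from leaf to root): [34, 906, 497]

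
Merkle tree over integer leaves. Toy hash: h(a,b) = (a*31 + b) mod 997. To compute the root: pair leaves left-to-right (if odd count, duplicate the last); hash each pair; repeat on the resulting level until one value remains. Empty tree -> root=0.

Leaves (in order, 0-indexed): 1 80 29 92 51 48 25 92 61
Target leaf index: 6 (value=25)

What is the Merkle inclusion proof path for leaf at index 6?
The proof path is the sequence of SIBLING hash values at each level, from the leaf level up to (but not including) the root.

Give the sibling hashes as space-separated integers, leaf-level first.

Answer: 92 632 444 860

Derivation:
L0 (leaves): [1, 80, 29, 92, 51, 48, 25, 92, 61], target index=6
L1: h(1,80)=(1*31+80)%997=111 [pair 0] h(29,92)=(29*31+92)%997=991 [pair 1] h(51,48)=(51*31+48)%997=632 [pair 2] h(25,92)=(25*31+92)%997=867 [pair 3] h(61,61)=(61*31+61)%997=955 [pair 4] -> [111, 991, 632, 867, 955]
  Sibling for proof at L0: 92
L2: h(111,991)=(111*31+991)%997=444 [pair 0] h(632,867)=(632*31+867)%997=519 [pair 1] h(955,955)=(955*31+955)%997=650 [pair 2] -> [444, 519, 650]
  Sibling for proof at L1: 632
L3: h(444,519)=(444*31+519)%997=325 [pair 0] h(650,650)=(650*31+650)%997=860 [pair 1] -> [325, 860]
  Sibling for proof at L2: 444
L4: h(325,860)=(325*31+860)%997=965 [pair 0] -> [965]
  Sibling for proof at L3: 860
Root: 965
Proof path (sibling hashes from leaf to root): [92, 632, 444, 860]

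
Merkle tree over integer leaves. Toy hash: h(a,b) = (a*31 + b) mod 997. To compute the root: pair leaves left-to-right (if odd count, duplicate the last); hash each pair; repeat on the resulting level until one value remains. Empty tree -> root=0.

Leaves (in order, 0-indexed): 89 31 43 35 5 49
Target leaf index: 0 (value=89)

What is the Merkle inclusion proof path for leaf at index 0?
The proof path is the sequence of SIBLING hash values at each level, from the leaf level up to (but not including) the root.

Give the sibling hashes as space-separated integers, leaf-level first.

Answer: 31 371 546

Derivation:
L0 (leaves): [89, 31, 43, 35, 5, 49], target index=0
L1: h(89,31)=(89*31+31)%997=796 [pair 0] h(43,35)=(43*31+35)%997=371 [pair 1] h(5,49)=(5*31+49)%997=204 [pair 2] -> [796, 371, 204]
  Sibling for proof at L0: 31
L2: h(796,371)=(796*31+371)%997=122 [pair 0] h(204,204)=(204*31+204)%997=546 [pair 1] -> [122, 546]
  Sibling for proof at L1: 371
L3: h(122,546)=(122*31+546)%997=340 [pair 0] -> [340]
  Sibling for proof at L2: 546
Root: 340
Proof path (sibling hashes from leaf to root): [31, 371, 546]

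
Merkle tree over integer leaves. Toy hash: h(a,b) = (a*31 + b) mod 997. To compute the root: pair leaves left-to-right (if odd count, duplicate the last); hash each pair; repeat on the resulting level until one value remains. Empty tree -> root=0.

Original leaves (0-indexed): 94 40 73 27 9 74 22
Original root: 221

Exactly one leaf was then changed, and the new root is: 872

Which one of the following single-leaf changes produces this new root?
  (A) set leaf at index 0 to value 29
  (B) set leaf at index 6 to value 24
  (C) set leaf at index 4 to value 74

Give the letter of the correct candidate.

Answer: C

Derivation:
Original leaves: [94, 40, 73, 27, 9, 74, 22]
Target new root: 872
Try each candidate change and compute the resulting root:
Candidate A: set leaf[0] = 29 -> leaves = [29, 40, 73, 27, 9, 74, 22]
  L0: [29, 40, 73, 27, 9, 74, 22]
  L1: h(29,40)=(29*31+40)%997=939 h(73,27)=(73*31+27)%997=296 h(9,74)=(9*31+74)%997=353 h(22,22)=(22*31+22)%997=704 -> [939, 296, 353, 704]
  L2: h(939,296)=(939*31+296)%997=492 h(353,704)=(353*31+704)%997=680 -> [492, 680]
  L3: h(492,680)=(492*31+680)%997=977 -> [977]
  root = 977 != target 872
Candidate B: set leaf[6] = 24 -> leaves = [94, 40, 73, 27, 9, 74, 24]
  L0: [94, 40, 73, 27, 9, 74, 24]
  L1: h(94,40)=(94*31+40)%997=960 h(73,27)=(73*31+27)%997=296 h(9,74)=(9*31+74)%997=353 h(24,24)=(24*31+24)%997=768 -> [960, 296, 353, 768]
  L2: h(960,296)=(960*31+296)%997=146 h(353,768)=(353*31+768)%997=744 -> [146, 744]
  L3: h(146,744)=(146*31+744)%997=285 -> [285]
  root = 285 != target 872
Candidate C: set leaf[4] = 74 -> leaves = [94, 40, 73, 27, 74, 74, 22]
  L0: [94, 40, 73, 27, 74, 74, 22]
  L1: h(94,40)=(94*31+40)%997=960 h(73,27)=(73*31+27)%997=296 h(74,74)=(74*31+74)%997=374 h(22,22)=(22*31+22)%997=704 -> [960, 296, 374, 704]
  L2: h(960,296)=(960*31+296)%997=146 h(374,704)=(374*31+704)%997=334 -> [146, 334]
  L3: h(146,334)=(146*31+334)%997=872 -> [872]
  root = 872 == target 872  ** MATCH **
Candidate C produces the target root.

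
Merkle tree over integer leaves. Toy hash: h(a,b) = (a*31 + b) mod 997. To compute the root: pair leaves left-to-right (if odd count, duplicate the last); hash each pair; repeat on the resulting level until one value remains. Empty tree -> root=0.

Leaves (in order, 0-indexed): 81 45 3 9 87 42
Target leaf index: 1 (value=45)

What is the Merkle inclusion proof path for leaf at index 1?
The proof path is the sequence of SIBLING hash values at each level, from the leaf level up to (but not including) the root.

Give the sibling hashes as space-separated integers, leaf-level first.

Answer: 81 102 909

Derivation:
L0 (leaves): [81, 45, 3, 9, 87, 42], target index=1
L1: h(81,45)=(81*31+45)%997=562 [pair 0] h(3,9)=(3*31+9)%997=102 [pair 1] h(87,42)=(87*31+42)%997=745 [pair 2] -> [562, 102, 745]
  Sibling for proof at L0: 81
L2: h(562,102)=(562*31+102)%997=575 [pair 0] h(745,745)=(745*31+745)%997=909 [pair 1] -> [575, 909]
  Sibling for proof at L1: 102
L3: h(575,909)=(575*31+909)%997=788 [pair 0] -> [788]
  Sibling for proof at L2: 909
Root: 788
Proof path (sibling hashes from leaf to root): [81, 102, 909]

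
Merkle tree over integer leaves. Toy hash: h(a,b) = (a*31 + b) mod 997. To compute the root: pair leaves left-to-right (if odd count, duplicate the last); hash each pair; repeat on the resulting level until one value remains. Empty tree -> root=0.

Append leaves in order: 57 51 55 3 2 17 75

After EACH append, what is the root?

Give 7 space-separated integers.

Answer: 57 821 292 240 515 995 325

Derivation:
After append 57 (leaves=[57]):
  L0: [57]
  root=57
After append 51 (leaves=[57, 51]):
  L0: [57, 51]
  L1: h(57,51)=(57*31+51)%997=821 -> [821]
  root=821
After append 55 (leaves=[57, 51, 55]):
  L0: [57, 51, 55]
  L1: h(57,51)=(57*31+51)%997=821 h(55,55)=(55*31+55)%997=763 -> [821, 763]
  L2: h(821,763)=(821*31+763)%997=292 -> [292]
  root=292
After append 3 (leaves=[57, 51, 55, 3]):
  L0: [57, 51, 55, 3]
  L1: h(57,51)=(57*31+51)%997=821 h(55,3)=(55*31+3)%997=711 -> [821, 711]
  L2: h(821,711)=(821*31+711)%997=240 -> [240]
  root=240
After append 2 (leaves=[57, 51, 55, 3, 2]):
  L0: [57, 51, 55, 3, 2]
  L1: h(57,51)=(57*31+51)%997=821 h(55,3)=(55*31+3)%997=711 h(2,2)=(2*31+2)%997=64 -> [821, 711, 64]
  L2: h(821,711)=(821*31+711)%997=240 h(64,64)=(64*31+64)%997=54 -> [240, 54]
  L3: h(240,54)=(240*31+54)%997=515 -> [515]
  root=515
After append 17 (leaves=[57, 51, 55, 3, 2, 17]):
  L0: [57, 51, 55, 3, 2, 17]
  L1: h(57,51)=(57*31+51)%997=821 h(55,3)=(55*31+3)%997=711 h(2,17)=(2*31+17)%997=79 -> [821, 711, 79]
  L2: h(821,711)=(821*31+711)%997=240 h(79,79)=(79*31+79)%997=534 -> [240, 534]
  L3: h(240,534)=(240*31+534)%997=995 -> [995]
  root=995
After append 75 (leaves=[57, 51, 55, 3, 2, 17, 75]):
  L0: [57, 51, 55, 3, 2, 17, 75]
  L1: h(57,51)=(57*31+51)%997=821 h(55,3)=(55*31+3)%997=711 h(2,17)=(2*31+17)%997=79 h(75,75)=(75*31+75)%997=406 -> [821, 711, 79, 406]
  L2: h(821,711)=(821*31+711)%997=240 h(79,406)=(79*31+406)%997=861 -> [240, 861]
  L3: h(240,861)=(240*31+861)%997=325 -> [325]
  root=325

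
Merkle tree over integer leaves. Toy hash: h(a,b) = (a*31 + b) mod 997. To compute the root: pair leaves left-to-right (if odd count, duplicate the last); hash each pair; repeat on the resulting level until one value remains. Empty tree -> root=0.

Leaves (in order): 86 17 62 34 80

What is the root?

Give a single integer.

Answer: 106

Derivation:
L0: [86, 17, 62, 34, 80]
L1: h(86,17)=(86*31+17)%997=689 h(62,34)=(62*31+34)%997=959 h(80,80)=(80*31+80)%997=566 -> [689, 959, 566]
L2: h(689,959)=(689*31+959)%997=384 h(566,566)=(566*31+566)%997=166 -> [384, 166]
L3: h(384,166)=(384*31+166)%997=106 -> [106]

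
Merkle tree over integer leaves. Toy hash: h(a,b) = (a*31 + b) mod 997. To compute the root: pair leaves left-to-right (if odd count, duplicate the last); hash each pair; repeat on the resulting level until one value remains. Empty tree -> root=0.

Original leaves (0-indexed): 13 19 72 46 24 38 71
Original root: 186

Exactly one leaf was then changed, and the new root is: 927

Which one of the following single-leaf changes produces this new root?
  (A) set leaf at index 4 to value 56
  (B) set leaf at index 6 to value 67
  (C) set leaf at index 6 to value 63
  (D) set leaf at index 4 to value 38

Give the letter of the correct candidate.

Original leaves: [13, 19, 72, 46, 24, 38, 71]
Target new root: 927
Try each candidate change and compute the resulting root:
Candidate A: set leaf[4] = 56 -> leaves = [13, 19, 72, 46, 56, 38, 71]
  L0: [13, 19, 72, 46, 56, 38, 71]
  L1: h(13,19)=(13*31+19)%997=422 h(72,46)=(72*31+46)%997=284 h(56,38)=(56*31+38)%997=777 h(71,71)=(71*31+71)%997=278 -> [422, 284, 777, 278]
  L2: h(422,284)=(422*31+284)%997=405 h(777,278)=(777*31+278)%997=437 -> [405, 437]
  L3: h(405,437)=(405*31+437)%997=31 -> [31]
  root = 31 != target 927
Candidate B: set leaf[6] = 67 -> leaves = [13, 19, 72, 46, 24, 38, 67]
  L0: [13, 19, 72, 46, 24, 38, 67]
  L1: h(13,19)=(13*31+19)%997=422 h(72,46)=(72*31+46)%997=284 h(24,38)=(24*31+38)%997=782 h(67,67)=(67*31+67)%997=150 -> [422, 284, 782, 150]
  L2: h(422,284)=(422*31+284)%997=405 h(782,150)=(782*31+150)%997=464 -> [405, 464]
  L3: h(405,464)=(405*31+464)%997=58 -> [58]
  root = 58 != target 927
Candidate C: set leaf[6] = 63 -> leaves = [13, 19, 72, 46, 24, 38, 63]
  L0: [13, 19, 72, 46, 24, 38, 63]
  L1: h(13,19)=(13*31+19)%997=422 h(72,46)=(72*31+46)%997=284 h(24,38)=(24*31+38)%997=782 h(63,63)=(63*31+63)%997=22 -> [422, 284, 782, 22]
  L2: h(422,284)=(422*31+284)%997=405 h(782,22)=(782*31+22)%997=336 -> [405, 336]
  L3: h(405,336)=(405*31+336)%997=927 -> [927]
  root = 927 == target 927  ** MATCH **
Candidate D: set leaf[4] = 38 -> leaves = [13, 19, 72, 46, 38, 38, 71]
  L0: [13, 19, 72, 46, 38, 38, 71]
  L1: h(13,19)=(13*31+19)%997=422 h(72,46)=(72*31+46)%997=284 h(38,38)=(38*31+38)%997=219 h(71,71)=(71*31+71)%997=278 -> [422, 284, 219, 278]
  L2: h(422,284)=(422*31+284)%997=405 h(219,278)=(219*31+278)%997=88 -> [405, 88]
  L3: h(405,88)=(405*31+88)%997=679 -> [679]
  root = 679 != target 927
Candidate C produces the target root.

Answer: C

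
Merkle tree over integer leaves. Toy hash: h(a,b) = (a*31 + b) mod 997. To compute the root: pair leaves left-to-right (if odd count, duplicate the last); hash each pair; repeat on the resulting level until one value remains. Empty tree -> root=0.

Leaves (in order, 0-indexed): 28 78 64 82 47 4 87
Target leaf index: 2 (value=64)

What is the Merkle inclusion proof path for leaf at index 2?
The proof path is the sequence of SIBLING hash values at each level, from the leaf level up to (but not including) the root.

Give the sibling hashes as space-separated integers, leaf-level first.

Answer: 82 946 219

Derivation:
L0 (leaves): [28, 78, 64, 82, 47, 4, 87], target index=2
L1: h(28,78)=(28*31+78)%997=946 [pair 0] h(64,82)=(64*31+82)%997=72 [pair 1] h(47,4)=(47*31+4)%997=464 [pair 2] h(87,87)=(87*31+87)%997=790 [pair 3] -> [946, 72, 464, 790]
  Sibling for proof at L0: 82
L2: h(946,72)=(946*31+72)%997=485 [pair 0] h(464,790)=(464*31+790)%997=219 [pair 1] -> [485, 219]
  Sibling for proof at L1: 946
L3: h(485,219)=(485*31+219)%997=299 [pair 0] -> [299]
  Sibling for proof at L2: 219
Root: 299
Proof path (sibling hashes from leaf to root): [82, 946, 219]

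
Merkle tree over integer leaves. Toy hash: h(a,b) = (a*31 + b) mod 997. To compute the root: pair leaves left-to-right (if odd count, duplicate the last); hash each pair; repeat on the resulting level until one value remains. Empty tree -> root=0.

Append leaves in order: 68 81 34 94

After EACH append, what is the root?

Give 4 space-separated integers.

Answer: 68 195 154 214

Derivation:
After append 68 (leaves=[68]):
  L0: [68]
  root=68
After append 81 (leaves=[68, 81]):
  L0: [68, 81]
  L1: h(68,81)=(68*31+81)%997=195 -> [195]
  root=195
After append 34 (leaves=[68, 81, 34]):
  L0: [68, 81, 34]
  L1: h(68,81)=(68*31+81)%997=195 h(34,34)=(34*31+34)%997=91 -> [195, 91]
  L2: h(195,91)=(195*31+91)%997=154 -> [154]
  root=154
After append 94 (leaves=[68, 81, 34, 94]):
  L0: [68, 81, 34, 94]
  L1: h(68,81)=(68*31+81)%997=195 h(34,94)=(34*31+94)%997=151 -> [195, 151]
  L2: h(195,151)=(195*31+151)%997=214 -> [214]
  root=214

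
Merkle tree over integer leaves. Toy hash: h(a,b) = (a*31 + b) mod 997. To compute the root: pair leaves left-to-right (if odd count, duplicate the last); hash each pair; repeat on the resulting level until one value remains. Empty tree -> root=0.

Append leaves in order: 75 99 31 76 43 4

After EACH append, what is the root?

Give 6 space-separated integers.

Answer: 75 430 364 409 879 628

Derivation:
After append 75 (leaves=[75]):
  L0: [75]
  root=75
After append 99 (leaves=[75, 99]):
  L0: [75, 99]
  L1: h(75,99)=(75*31+99)%997=430 -> [430]
  root=430
After append 31 (leaves=[75, 99, 31]):
  L0: [75, 99, 31]
  L1: h(75,99)=(75*31+99)%997=430 h(31,31)=(31*31+31)%997=992 -> [430, 992]
  L2: h(430,992)=(430*31+992)%997=364 -> [364]
  root=364
After append 76 (leaves=[75, 99, 31, 76]):
  L0: [75, 99, 31, 76]
  L1: h(75,99)=(75*31+99)%997=430 h(31,76)=(31*31+76)%997=40 -> [430, 40]
  L2: h(430,40)=(430*31+40)%997=409 -> [409]
  root=409
After append 43 (leaves=[75, 99, 31, 76, 43]):
  L0: [75, 99, 31, 76, 43]
  L1: h(75,99)=(75*31+99)%997=430 h(31,76)=(31*31+76)%997=40 h(43,43)=(43*31+43)%997=379 -> [430, 40, 379]
  L2: h(430,40)=(430*31+40)%997=409 h(379,379)=(379*31+379)%997=164 -> [409, 164]
  L3: h(409,164)=(409*31+164)%997=879 -> [879]
  root=879
After append 4 (leaves=[75, 99, 31, 76, 43, 4]):
  L0: [75, 99, 31, 76, 43, 4]
  L1: h(75,99)=(75*31+99)%997=430 h(31,76)=(31*31+76)%997=40 h(43,4)=(43*31+4)%997=340 -> [430, 40, 340]
  L2: h(430,40)=(430*31+40)%997=409 h(340,340)=(340*31+340)%997=910 -> [409, 910]
  L3: h(409,910)=(409*31+910)%997=628 -> [628]
  root=628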